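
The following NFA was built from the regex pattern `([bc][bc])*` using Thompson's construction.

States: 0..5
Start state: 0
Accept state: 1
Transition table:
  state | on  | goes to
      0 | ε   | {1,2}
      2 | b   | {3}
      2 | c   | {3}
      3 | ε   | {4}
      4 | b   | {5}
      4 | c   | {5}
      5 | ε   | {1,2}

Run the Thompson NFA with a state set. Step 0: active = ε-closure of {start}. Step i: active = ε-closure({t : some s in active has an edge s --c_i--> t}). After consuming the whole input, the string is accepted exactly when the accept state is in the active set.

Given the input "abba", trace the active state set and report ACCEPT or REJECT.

Answer: REJECT

Trace:
initial (ε-close {0}): {0,1,2}
'a' @ 1: {}  — dead — no transitions
rest 'bba' ignored (set empty)
end set {} — state 1 not in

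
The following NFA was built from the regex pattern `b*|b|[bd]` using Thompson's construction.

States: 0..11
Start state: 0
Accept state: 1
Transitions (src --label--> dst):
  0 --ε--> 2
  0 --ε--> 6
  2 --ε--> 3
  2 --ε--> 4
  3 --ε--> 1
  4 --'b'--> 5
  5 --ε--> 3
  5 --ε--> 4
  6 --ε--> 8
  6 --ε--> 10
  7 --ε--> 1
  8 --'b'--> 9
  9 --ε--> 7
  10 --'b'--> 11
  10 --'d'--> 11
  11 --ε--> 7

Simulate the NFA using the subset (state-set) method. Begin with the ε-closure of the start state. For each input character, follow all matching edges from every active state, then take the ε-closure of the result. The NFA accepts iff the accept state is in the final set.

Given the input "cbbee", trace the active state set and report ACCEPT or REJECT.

Answer: REJECT

Derivation:
S₀ = ε-closure({0}) = {0,1,2,3,4,6,8,10}
'c' @ 1: {}  — state set empty
rest 'bbee' ignored (set empty)
final: {}; accept 1 not in set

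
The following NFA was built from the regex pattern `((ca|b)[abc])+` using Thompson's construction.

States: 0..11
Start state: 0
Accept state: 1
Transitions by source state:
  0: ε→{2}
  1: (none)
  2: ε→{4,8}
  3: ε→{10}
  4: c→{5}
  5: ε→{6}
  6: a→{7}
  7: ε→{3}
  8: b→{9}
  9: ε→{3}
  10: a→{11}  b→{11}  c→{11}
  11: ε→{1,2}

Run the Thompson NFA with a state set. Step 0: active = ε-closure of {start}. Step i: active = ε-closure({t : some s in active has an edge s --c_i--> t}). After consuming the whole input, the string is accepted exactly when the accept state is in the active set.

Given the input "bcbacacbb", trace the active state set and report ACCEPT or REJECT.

start: ε-closure({0}) = {0,2,4,8}
'b' @ 1: {3,9,10}
'c' @ 2: {1,2,4,8,11}  (accept∈set)
'b' @ 3: {3,9,10}
'a' @ 4: {1,2,4,8,11}  (accept∈set)
'c' @ 5: {5,6}
'a' @ 6: {3,7,10}
'c' @ 7: {1,2,4,8,11}  (accept∈set)
'b' @ 8: {3,9,10}
'b' @ 9: {1,2,4,8,11}  (accept∈set)
end set {1,2,4,8,11} — state 1 in

Answer: ACCEPT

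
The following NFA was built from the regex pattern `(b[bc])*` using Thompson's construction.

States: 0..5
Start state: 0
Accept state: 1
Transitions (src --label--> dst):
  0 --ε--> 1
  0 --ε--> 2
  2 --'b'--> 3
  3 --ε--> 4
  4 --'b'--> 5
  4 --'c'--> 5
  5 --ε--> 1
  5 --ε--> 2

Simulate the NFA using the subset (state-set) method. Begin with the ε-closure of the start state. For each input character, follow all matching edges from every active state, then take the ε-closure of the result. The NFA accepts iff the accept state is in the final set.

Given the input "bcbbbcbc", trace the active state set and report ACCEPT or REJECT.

Answer: ACCEPT

Derivation:
initial (ε-close {0}): {0,1,2}
'b' @ 1: {3,4}
'c' @ 2: {1,2,5}  [accepting]
'b' @ 3: {3,4}
'b' @ 4: {1,2,5}  [accepting]
'b' @ 5: {3,4}
'c' @ 6: {1,2,5}  [accepting]
'b' @ 7: {3,4}
'c' @ 8: {1,2,5}  [accepting]
after full input: {1,2,5}  (accept=1 in)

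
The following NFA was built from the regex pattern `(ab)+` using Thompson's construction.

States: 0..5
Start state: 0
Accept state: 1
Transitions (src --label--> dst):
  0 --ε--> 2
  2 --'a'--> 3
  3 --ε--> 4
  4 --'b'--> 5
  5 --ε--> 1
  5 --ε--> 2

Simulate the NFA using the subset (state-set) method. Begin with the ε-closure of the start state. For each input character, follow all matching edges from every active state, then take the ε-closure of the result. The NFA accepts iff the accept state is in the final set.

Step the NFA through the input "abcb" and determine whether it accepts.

initial (ε-close {0}): {0,2}
'a' @ 1: {3,4}
'b' @ 2: {1,2,5}  [accepting]
'c' @ 3: {}  — state set empty
rest 'b' ignored (set empty)
end set {} — state 1 not in

Answer: REJECT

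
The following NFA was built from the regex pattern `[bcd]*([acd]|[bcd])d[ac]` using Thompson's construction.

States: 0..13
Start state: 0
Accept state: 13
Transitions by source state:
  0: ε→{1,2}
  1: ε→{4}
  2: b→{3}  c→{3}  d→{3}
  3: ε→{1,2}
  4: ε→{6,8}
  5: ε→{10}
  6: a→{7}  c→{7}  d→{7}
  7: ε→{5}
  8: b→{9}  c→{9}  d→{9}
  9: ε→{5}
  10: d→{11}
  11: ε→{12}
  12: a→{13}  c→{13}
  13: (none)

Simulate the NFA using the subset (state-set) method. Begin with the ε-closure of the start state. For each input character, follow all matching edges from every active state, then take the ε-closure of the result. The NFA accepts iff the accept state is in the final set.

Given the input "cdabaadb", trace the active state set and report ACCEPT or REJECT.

initial (ε-close {0}): {0,1,2,4,6,8}
'c' @ 1: {1,2,3,4,5,6,7,8,9,10}
'd' @ 2: {1,2,3,4,5,6,7,8,9,10,11,12}
'a' @ 3: {5,7,10,13}  [accepting]
'b' @ 4: {}  — dead — no transitions
rest 'aadb' ignored (set empty)
final: {}; accept 13 not in set

Answer: REJECT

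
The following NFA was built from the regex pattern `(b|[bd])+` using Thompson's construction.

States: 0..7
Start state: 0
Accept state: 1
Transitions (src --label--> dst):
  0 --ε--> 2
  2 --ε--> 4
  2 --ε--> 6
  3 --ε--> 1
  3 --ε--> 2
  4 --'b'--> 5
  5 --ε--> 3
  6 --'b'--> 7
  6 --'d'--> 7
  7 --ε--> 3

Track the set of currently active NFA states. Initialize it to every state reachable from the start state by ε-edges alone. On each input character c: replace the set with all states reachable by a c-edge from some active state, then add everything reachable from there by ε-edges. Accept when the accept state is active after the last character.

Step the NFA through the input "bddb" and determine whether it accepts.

initial (ε-close {0}): {0,2,4,6}
'b' @ 1: {1,2,3,4,5,6,7}  (accept∈set)
'd' @ 2: {1,2,3,4,6,7}  (accept∈set)
'd' @ 3: {1,2,3,4,6,7}  (accept∈set)
'b' @ 4: {1,2,3,4,5,6,7}  (accept∈set)
end set {1,2,3,4,5,6,7} — state 1 in

Answer: ACCEPT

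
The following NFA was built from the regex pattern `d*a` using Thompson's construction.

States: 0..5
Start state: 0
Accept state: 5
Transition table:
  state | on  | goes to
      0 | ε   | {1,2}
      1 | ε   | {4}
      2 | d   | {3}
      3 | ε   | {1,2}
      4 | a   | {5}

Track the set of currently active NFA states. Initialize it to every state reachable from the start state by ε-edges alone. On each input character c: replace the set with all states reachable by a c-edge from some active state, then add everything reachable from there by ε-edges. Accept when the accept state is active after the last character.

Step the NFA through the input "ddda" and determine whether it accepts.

Answer: ACCEPT

Trace:
S₀ = ε-closure({0}) = {0,1,2,4}
'd' @ 1: {1,2,3,4}
'd' @ 2: {1,2,3,4}
'd' @ 3: {1,2,3,4}
'a' @ 4: {5}  [accepting]
end set {5} — state 5 in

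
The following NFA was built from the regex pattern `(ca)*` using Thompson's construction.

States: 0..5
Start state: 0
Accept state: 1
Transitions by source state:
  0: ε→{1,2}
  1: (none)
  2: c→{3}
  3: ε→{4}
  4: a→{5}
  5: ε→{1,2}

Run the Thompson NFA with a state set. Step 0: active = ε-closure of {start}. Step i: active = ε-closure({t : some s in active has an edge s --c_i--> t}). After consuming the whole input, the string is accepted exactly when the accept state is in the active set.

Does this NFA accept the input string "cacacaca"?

start: ε-closure({0}) = {0,1,2}
'c' @ 1: {3,4}
'a' @ 2: {1,2,5}  (accept∈set)
'c' @ 3: {3,4}
'a' @ 4: {1,2,5}  (accept∈set)
'c' @ 5: {3,4}
'a' @ 6: {1,2,5}  (accept∈set)
'c' @ 7: {3,4}
'a' @ 8: {1,2,5}  (accept∈set)
final: {1,2,5}; accept 1 in set

Answer: ACCEPT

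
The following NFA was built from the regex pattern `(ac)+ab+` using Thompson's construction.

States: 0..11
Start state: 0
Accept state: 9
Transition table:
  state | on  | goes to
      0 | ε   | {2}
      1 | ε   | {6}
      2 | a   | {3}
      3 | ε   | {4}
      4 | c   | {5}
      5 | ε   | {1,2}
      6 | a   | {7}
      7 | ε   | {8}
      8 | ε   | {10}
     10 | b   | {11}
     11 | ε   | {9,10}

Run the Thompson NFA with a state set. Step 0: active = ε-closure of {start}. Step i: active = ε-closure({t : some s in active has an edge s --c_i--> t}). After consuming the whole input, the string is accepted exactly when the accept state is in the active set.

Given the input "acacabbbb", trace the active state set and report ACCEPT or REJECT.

Answer: ACCEPT

Derivation:
initial (ε-close {0}): {0,2}
'a' @ 1: {3,4}
'c' @ 2: {1,2,5,6}
'a' @ 3: {3,4,7,8,10}
'c' @ 4: {1,2,5,6}
'a' @ 5: {3,4,7,8,10}
'b' @ 6: {9,10,11}  ✓accept
'b' @ 7: {9,10,11}  ✓accept
'b' @ 8: {9,10,11}  ✓accept
'b' @ 9: {9,10,11}  ✓accept
end set {9,10,11} — state 9 in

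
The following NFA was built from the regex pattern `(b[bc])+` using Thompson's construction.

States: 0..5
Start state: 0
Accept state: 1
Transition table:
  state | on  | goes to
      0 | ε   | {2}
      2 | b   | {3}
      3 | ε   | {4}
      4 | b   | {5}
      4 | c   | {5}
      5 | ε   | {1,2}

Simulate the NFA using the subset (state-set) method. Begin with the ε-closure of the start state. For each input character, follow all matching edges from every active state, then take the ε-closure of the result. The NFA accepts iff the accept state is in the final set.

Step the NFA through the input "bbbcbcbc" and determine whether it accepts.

Answer: ACCEPT

Trace:
initial (ε-close {0}): {0,2}
'b' @ 1: {3,4}
'b' @ 2: {1,2,5}  (accept∈set)
'b' @ 3: {3,4}
'c' @ 4: {1,2,5}  (accept∈set)
'b' @ 5: {3,4}
'c' @ 6: {1,2,5}  (accept∈set)
'b' @ 7: {3,4}
'c' @ 8: {1,2,5}  (accept∈set)
end set {1,2,5} — state 1 in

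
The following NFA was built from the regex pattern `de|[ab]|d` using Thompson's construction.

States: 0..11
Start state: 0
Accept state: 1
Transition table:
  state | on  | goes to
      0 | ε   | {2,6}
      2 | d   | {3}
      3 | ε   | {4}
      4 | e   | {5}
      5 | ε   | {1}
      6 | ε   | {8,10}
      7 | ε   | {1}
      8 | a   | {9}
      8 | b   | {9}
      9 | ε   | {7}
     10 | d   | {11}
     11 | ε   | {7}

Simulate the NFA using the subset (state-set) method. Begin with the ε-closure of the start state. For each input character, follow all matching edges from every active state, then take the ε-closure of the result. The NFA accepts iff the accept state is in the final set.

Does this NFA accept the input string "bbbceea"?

S₀ = ε-closure({0}) = {0,2,6,8,10}
'b' @ 1: {1,7,9}  (accept∈set)
'b' @ 2: {}  — state set empty
rest 'bceea' ignored (set empty)
after full input: {}  (accept=1 not in)

Answer: REJECT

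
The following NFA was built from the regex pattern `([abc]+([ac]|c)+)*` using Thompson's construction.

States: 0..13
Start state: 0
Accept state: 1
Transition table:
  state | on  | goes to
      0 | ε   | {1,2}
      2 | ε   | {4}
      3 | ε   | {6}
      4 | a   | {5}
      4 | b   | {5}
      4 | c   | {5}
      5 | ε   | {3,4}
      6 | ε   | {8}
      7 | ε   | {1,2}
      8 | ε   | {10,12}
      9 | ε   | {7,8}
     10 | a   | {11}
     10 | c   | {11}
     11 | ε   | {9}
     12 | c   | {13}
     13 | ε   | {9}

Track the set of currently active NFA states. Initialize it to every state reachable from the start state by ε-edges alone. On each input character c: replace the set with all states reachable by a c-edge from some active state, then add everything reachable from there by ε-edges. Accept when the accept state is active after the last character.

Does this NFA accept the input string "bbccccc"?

Answer: ACCEPT

Steps:
S₀ = ε-closure({0}) = {0,1,2,4}
'b' @ 1: {3,4,5,6,8,10,12}
'b' @ 2: {3,4,5,6,8,10,12}
'c' @ 3: {1,2,3,4,5,6,7,8,9,10,11,12,13}  ✓accept
'c' @ 4: {1,2,3,4,5,6,7,8,9,10,11,12,13}  ✓accept
'c' @ 5: {1,2,3,4,5,6,7,8,9,10,11,12,13}  ✓accept
'c' @ 6: {1,2,3,4,5,6,7,8,9,10,11,12,13}  ✓accept
'c' @ 7: {1,2,3,4,5,6,7,8,9,10,11,12,13}  ✓accept
end set {1,2,3,4,5,6,7,8,9,10,11,12,13} — state 1 in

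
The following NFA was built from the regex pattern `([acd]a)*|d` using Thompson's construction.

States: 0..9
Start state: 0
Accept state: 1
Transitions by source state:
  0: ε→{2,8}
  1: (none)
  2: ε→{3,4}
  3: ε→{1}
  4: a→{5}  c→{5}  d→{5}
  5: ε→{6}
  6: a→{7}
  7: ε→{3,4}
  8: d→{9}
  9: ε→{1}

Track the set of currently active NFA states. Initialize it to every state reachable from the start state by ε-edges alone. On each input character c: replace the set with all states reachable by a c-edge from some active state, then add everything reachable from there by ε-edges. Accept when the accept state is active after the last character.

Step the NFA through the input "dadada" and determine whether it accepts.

Answer: ACCEPT

Steps:
S₀ = ε-closure({0}) = {0,1,2,3,4,8}
'd' @ 1: {1,5,6,9}  (accept∈set)
'a' @ 2: {1,3,4,7}  (accept∈set)
'd' @ 3: {5,6}
'a' @ 4: {1,3,4,7}  (accept∈set)
'd' @ 5: {5,6}
'a' @ 6: {1,3,4,7}  (accept∈set)
final: {1,3,4,7}; accept 1 in set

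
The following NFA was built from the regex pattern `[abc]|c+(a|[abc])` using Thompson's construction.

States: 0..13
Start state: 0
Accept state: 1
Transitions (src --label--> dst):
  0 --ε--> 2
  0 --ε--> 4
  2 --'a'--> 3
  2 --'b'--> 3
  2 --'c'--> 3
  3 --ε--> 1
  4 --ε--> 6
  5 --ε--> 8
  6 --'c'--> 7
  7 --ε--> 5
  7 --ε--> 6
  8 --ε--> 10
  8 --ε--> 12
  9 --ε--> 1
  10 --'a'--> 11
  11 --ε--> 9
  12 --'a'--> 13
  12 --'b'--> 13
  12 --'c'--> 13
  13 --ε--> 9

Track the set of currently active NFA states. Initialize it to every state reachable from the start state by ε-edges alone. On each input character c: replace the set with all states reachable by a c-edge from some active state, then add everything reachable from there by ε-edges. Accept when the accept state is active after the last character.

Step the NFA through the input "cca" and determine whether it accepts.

initial (ε-close {0}): {0,2,4,6}
'c' @ 1: {1,3,5,6,7,8,10,12}  ✓accept
'c' @ 2: {1,5,6,7,8,9,10,12,13}  ✓accept
'a' @ 3: {1,9,11,13}  ✓accept
final: {1,9,11,13}; accept 1 in set

Answer: ACCEPT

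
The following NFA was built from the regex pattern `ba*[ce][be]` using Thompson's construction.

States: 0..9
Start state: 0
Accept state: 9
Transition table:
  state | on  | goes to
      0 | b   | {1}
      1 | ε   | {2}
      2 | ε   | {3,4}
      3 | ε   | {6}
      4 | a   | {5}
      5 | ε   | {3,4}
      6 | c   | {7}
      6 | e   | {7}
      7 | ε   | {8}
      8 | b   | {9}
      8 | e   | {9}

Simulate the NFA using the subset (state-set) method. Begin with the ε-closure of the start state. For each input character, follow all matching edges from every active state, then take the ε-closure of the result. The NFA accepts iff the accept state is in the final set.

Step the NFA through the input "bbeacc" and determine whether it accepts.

initial (ε-close {0}): {0}
'b' @ 1: {1,2,3,4,6}
'b' @ 2: {}  — no active states
rest 'eacc' ignored (set empty)
final: {}; accept 9 not in set

Answer: REJECT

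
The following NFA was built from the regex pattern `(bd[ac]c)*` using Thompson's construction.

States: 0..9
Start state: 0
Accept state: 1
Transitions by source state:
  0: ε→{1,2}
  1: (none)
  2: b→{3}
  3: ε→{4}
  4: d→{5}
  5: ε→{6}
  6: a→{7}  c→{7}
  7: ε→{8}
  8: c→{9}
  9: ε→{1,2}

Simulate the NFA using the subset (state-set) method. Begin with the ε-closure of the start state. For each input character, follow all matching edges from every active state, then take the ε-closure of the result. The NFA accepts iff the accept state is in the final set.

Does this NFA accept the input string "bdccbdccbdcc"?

Answer: ACCEPT

Derivation:
start: ε-closure({0}) = {0,1,2}
'b' @ 1: {3,4}
'd' @ 2: {5,6}
'c' @ 3: {7,8}
'c' @ 4: {1,2,9}  [accepting]
'b' @ 5: {3,4}
'd' @ 6: {5,6}
'c' @ 7: {7,8}
'c' @ 8: {1,2,9}  [accepting]
'b' @ 9: {3,4}
'd' @ 10: {5,6}
'c' @ 11: {7,8}
'c' @ 12: {1,2,9}  [accepting]
final: {1,2,9}; accept 1 in set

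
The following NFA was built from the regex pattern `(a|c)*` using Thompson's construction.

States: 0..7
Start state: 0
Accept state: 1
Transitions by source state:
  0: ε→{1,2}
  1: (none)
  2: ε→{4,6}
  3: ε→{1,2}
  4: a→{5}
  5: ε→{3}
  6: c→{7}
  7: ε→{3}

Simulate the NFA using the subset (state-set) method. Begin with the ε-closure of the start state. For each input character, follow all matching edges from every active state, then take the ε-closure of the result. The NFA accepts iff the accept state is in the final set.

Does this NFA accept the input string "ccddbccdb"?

start: ε-closure({0}) = {0,1,2,4,6}
'c' @ 1: {1,2,3,4,6,7}  [accepting]
'c' @ 2: {1,2,3,4,6,7}  [accepting]
'd' @ 3: {}  — no active states
rest 'dbccdb' ignored (set empty)
end set {} — state 1 not in

Answer: REJECT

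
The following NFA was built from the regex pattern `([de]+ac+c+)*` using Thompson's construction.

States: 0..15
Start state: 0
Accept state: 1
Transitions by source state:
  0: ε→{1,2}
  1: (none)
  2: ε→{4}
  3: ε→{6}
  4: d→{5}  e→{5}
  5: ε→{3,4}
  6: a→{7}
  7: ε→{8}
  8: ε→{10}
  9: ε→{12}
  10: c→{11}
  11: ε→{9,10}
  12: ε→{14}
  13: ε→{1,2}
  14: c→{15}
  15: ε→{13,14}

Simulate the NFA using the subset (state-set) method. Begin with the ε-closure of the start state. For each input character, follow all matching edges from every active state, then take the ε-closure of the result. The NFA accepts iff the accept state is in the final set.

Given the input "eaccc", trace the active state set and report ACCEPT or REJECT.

Answer: ACCEPT

Trace:
initial (ε-close {0}): {0,1,2,4}
'e' @ 1: {3,4,5,6}
'a' @ 2: {7,8,10}
'c' @ 3: {9,10,11,12,14}
'c' @ 4: {1,2,4,9,10,11,12,13,14,15}  (accept∈set)
'c' @ 5: {1,2,4,9,10,11,12,13,14,15}  (accept∈set)
final: {1,2,4,9,10,11,12,13,14,15}; accept 1 in set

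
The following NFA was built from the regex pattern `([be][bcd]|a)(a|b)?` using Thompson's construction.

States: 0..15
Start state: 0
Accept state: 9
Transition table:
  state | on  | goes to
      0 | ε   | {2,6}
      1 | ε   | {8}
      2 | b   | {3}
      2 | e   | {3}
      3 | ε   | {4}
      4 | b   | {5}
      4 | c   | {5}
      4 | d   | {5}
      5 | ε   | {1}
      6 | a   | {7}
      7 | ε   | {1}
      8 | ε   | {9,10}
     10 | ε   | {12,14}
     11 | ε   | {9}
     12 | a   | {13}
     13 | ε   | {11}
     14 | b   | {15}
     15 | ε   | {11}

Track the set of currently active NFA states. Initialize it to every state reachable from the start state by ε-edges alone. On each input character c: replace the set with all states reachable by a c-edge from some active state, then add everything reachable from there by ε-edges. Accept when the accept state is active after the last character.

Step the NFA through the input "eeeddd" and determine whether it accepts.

Answer: REJECT

Steps:
S₀ = ε-closure({0}) = {0,2,6}
'e' @ 1: {3,4}
'e' @ 2: {}  — dead — no transitions
rest 'eddd' ignored (set empty)
after full input: {}  (accept=9 not in)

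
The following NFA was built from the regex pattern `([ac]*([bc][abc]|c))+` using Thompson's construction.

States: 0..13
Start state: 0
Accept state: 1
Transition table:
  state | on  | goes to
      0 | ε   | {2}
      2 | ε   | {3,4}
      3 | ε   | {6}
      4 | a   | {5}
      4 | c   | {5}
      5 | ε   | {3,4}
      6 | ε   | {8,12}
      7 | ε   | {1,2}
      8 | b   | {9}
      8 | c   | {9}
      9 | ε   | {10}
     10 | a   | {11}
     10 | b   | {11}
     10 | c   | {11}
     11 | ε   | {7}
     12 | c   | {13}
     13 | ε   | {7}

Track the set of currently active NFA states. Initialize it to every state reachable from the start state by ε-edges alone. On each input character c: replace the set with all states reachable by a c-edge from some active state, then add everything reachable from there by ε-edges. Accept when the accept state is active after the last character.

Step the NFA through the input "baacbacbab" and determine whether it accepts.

S₀ = ε-closure({0}) = {0,2,3,4,6,8,12}
'b' @ 1: {9,10}
'a' @ 2: {1,2,3,4,6,7,8,11,12}  ✓accept
'a' @ 3: {3,4,5,6,8,12}
'c' @ 4: {1,2,3,4,5,6,7,8,9,10,12,13}  ✓accept
'b' @ 5: {1,2,3,4,6,7,8,9,10,11,12}  ✓accept
'a' @ 6: {1,2,3,4,5,6,7,8,11,12}  ✓accept
'c' @ 7: {1,2,3,4,5,6,7,8,9,10,12,13}  ✓accept
'b' @ 8: {1,2,3,4,6,7,8,9,10,11,12}  ✓accept
'a' @ 9: {1,2,3,4,5,6,7,8,11,12}  ✓accept
'b' @ 10: {9,10}
after full input: {9,10}  (accept=1 not in)

Answer: REJECT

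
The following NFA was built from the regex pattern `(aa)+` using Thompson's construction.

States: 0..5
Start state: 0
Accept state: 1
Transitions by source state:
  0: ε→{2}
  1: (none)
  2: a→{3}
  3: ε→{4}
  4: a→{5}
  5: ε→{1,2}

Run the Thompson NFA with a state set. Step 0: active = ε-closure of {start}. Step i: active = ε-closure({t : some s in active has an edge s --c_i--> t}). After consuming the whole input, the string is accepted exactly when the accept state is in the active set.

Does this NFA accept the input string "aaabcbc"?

Answer: REJECT

Derivation:
start: ε-closure({0}) = {0,2}
'a' @ 1: {3,4}
'a' @ 2: {1,2,5}  ✓accept
'a' @ 3: {3,4}
'b' @ 4: {}  — state set empty
rest 'cbc' ignored (set empty)
after full input: {}  (accept=1 not in)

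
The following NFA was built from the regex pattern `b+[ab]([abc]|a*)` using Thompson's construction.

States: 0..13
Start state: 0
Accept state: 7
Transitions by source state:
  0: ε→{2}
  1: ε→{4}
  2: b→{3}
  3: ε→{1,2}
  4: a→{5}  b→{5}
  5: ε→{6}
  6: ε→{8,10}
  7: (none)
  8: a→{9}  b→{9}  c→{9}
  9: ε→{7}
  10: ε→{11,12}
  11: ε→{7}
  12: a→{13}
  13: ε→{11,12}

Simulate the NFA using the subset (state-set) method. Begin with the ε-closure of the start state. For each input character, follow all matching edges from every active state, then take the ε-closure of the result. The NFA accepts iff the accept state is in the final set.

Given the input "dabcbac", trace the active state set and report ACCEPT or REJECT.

Answer: REJECT

Trace:
start: ε-closure({0}) = {0,2}
'd' @ 1: {}  — state set empty
rest 'abcbac' ignored (set empty)
end set {} — state 7 not in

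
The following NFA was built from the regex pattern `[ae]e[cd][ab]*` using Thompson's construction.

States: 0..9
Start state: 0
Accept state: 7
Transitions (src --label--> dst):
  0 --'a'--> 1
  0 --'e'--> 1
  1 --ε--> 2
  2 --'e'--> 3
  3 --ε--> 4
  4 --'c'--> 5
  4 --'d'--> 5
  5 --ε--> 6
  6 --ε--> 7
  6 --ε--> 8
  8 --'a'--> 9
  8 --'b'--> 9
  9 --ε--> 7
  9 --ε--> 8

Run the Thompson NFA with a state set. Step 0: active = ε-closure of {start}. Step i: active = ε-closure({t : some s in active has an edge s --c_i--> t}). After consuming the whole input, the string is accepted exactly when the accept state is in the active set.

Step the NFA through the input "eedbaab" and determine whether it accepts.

Answer: ACCEPT

Trace:
start: ε-closure({0}) = {0}
'e' @ 1: {1,2}
'e' @ 2: {3,4}
'd' @ 3: {5,6,7,8}  [accepting]
'b' @ 4: {7,8,9}  [accepting]
'a' @ 5: {7,8,9}  [accepting]
'a' @ 6: {7,8,9}  [accepting]
'b' @ 7: {7,8,9}  [accepting]
end set {7,8,9} — state 7 in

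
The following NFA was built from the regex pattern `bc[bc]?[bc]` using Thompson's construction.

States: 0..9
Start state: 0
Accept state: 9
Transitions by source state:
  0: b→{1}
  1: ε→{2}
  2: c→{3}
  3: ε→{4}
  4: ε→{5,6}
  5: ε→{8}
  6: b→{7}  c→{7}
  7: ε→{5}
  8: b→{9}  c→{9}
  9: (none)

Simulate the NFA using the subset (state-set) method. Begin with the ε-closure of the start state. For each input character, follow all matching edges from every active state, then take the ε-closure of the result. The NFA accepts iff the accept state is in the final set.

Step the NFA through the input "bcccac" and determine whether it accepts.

Answer: REJECT

Steps:
initial (ε-close {0}): {0}
'b' @ 1: {1,2}
'c' @ 2: {3,4,5,6,8}
'c' @ 3: {5,7,8,9}  (accept∈set)
'c' @ 4: {9}  (accept∈set)
'a' @ 5: {}  — no active states
rest 'c' ignored (set empty)
end set {} — state 9 not in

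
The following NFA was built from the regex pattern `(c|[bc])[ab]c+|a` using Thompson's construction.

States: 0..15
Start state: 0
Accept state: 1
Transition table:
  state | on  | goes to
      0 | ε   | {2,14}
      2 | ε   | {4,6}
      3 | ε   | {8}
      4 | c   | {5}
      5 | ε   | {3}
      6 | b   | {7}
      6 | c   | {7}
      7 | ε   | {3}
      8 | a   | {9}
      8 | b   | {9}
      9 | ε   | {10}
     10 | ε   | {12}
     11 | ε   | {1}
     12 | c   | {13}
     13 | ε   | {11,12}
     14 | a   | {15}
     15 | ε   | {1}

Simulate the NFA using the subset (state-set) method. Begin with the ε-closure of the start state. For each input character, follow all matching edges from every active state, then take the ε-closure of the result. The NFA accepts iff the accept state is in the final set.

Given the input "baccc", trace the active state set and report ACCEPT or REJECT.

start: ε-closure({0}) = {0,2,4,6,14}
'b' @ 1: {3,7,8}
'a' @ 2: {9,10,12}
'c' @ 3: {1,11,12,13}  ✓accept
'c' @ 4: {1,11,12,13}  ✓accept
'c' @ 5: {1,11,12,13}  ✓accept
final: {1,11,12,13}; accept 1 in set

Answer: ACCEPT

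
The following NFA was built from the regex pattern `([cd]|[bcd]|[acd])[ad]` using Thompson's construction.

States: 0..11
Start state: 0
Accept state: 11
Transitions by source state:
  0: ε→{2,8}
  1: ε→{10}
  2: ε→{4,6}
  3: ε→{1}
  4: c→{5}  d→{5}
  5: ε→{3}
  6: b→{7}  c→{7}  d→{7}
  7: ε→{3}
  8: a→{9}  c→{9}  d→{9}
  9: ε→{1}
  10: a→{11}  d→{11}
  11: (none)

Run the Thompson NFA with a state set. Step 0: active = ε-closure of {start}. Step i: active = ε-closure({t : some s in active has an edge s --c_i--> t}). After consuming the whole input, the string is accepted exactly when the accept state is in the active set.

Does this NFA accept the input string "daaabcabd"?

Answer: REJECT

Derivation:
initial (ε-close {0}): {0,2,4,6,8}
'd' @ 1: {1,3,5,7,9,10}
'a' @ 2: {11}  ✓accept
'a' @ 3: {}  — no active states
rest 'abcabd' ignored (set empty)
after full input: {}  (accept=11 not in)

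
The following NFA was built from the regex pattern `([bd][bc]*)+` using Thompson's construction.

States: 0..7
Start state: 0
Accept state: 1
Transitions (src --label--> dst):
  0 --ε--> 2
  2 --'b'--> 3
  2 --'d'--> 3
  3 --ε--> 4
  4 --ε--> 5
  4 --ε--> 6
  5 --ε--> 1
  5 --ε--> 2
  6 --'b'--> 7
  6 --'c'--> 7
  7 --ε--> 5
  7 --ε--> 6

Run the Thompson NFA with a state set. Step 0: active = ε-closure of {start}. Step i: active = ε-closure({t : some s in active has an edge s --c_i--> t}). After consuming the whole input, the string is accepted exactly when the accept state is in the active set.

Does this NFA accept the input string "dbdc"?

S₀ = ε-closure({0}) = {0,2}
'd' @ 1: {1,2,3,4,5,6}  (accept∈set)
'b' @ 2: {1,2,3,4,5,6,7}  (accept∈set)
'd' @ 3: {1,2,3,4,5,6}  (accept∈set)
'c' @ 4: {1,2,5,6,7}  (accept∈set)
after full input: {1,2,5,6,7}  (accept=1 in)

Answer: ACCEPT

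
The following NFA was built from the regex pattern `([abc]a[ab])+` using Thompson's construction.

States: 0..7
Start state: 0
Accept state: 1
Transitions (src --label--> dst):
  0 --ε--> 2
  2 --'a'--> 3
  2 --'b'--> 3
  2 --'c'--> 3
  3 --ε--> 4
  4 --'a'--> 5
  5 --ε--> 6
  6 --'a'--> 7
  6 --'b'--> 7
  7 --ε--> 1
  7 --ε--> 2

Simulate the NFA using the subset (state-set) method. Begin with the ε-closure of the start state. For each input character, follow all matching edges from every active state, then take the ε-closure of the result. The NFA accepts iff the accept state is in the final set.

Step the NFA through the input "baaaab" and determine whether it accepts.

start: ε-closure({0}) = {0,2}
'b' @ 1: {3,4}
'a' @ 2: {5,6}
'a' @ 3: {1,2,7}  ✓accept
'a' @ 4: {3,4}
'a' @ 5: {5,6}
'b' @ 6: {1,2,7}  ✓accept
end set {1,2,7} — state 1 in

Answer: ACCEPT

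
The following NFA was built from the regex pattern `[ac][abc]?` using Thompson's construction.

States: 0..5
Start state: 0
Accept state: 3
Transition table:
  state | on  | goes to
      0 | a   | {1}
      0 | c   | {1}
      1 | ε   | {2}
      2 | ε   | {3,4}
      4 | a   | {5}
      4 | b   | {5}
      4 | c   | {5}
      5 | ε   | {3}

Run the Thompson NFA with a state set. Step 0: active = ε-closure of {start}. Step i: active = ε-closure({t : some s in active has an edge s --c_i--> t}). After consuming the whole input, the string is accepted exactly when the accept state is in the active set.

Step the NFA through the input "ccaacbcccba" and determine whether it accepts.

Answer: REJECT

Derivation:
S₀ = ε-closure({0}) = {0}
'c' @ 1: {1,2,3,4}  [accepting]
'c' @ 2: {3,5}  [accepting]
'a' @ 3: {}  — no active states
rest 'acbcccba' ignored (set empty)
final: {}; accept 3 not in set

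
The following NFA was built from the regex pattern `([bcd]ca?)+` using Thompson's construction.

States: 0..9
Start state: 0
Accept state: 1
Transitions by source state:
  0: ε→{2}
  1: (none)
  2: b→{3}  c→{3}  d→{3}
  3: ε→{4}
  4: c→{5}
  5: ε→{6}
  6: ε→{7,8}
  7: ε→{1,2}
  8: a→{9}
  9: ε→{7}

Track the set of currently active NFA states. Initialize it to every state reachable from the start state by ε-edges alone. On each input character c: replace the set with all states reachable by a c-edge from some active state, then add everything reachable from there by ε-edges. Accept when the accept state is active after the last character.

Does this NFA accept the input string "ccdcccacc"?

Answer: ACCEPT

Derivation:
S₀ = ε-closure({0}) = {0,2}
'c' @ 1: {3,4}
'c' @ 2: {1,2,5,6,7,8}  ✓accept
'd' @ 3: {3,4}
'c' @ 4: {1,2,5,6,7,8}  ✓accept
'c' @ 5: {3,4}
'c' @ 6: {1,2,5,6,7,8}  ✓accept
'a' @ 7: {1,2,7,9}  ✓accept
'c' @ 8: {3,4}
'c' @ 9: {1,2,5,6,7,8}  ✓accept
final: {1,2,5,6,7,8}; accept 1 in set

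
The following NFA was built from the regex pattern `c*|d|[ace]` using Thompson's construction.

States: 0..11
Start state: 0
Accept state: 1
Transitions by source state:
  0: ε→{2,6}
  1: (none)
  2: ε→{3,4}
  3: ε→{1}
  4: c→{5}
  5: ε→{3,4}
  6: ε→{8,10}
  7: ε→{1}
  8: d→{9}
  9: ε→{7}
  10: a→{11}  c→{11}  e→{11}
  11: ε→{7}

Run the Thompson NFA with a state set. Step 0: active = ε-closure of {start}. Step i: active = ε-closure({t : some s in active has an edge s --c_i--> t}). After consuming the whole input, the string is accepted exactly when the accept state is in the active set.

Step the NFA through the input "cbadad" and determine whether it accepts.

start: ε-closure({0}) = {0,1,2,3,4,6,8,10}
'c' @ 1: {1,3,4,5,7,11}  (accept∈set)
'b' @ 2: {}  — state set empty
rest 'adad' ignored (set empty)
after full input: {}  (accept=1 not in)

Answer: REJECT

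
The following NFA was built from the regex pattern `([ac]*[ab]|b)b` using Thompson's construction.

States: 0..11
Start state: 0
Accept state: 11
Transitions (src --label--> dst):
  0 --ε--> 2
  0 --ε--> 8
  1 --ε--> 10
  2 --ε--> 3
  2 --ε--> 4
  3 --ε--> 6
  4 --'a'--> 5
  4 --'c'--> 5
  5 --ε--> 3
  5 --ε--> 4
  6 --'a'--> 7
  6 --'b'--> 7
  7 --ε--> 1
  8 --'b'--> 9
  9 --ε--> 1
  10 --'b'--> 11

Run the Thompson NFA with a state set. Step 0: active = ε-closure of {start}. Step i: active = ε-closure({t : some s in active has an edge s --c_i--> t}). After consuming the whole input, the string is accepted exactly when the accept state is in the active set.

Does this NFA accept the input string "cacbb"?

S₀ = ε-closure({0}) = {0,2,3,4,6,8}
'c' @ 1: {3,4,5,6}
'a' @ 2: {1,3,4,5,6,7,10}
'c' @ 3: {3,4,5,6}
'b' @ 4: {1,7,10}
'b' @ 5: {11}  (accept∈set)
final: {11}; accept 11 in set

Answer: ACCEPT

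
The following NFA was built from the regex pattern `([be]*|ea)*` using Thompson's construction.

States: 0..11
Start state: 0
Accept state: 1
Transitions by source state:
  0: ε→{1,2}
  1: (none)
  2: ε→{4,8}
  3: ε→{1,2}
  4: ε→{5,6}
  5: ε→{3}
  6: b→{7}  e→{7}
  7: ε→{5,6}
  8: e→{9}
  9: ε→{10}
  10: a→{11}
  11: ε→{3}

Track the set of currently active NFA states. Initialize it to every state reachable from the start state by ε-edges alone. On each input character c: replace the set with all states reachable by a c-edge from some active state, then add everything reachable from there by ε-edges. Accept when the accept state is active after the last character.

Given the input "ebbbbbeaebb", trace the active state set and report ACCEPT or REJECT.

Answer: ACCEPT

Trace:
initial (ε-close {0}): {0,1,2,3,4,5,6,8}
'e' @ 1: {1,2,3,4,5,6,7,8,9,10}  [accepting]
'b' @ 2: {1,2,3,4,5,6,7,8}  [accepting]
'b' @ 3: {1,2,3,4,5,6,7,8}  [accepting]
'b' @ 4: {1,2,3,4,5,6,7,8}  [accepting]
'b' @ 5: {1,2,3,4,5,6,7,8}  [accepting]
'b' @ 6: {1,2,3,4,5,6,7,8}  [accepting]
'e' @ 7: {1,2,3,4,5,6,7,8,9,10}  [accepting]
'a' @ 8: {1,2,3,4,5,6,8,11}  [accepting]
'e' @ 9: {1,2,3,4,5,6,7,8,9,10}  [accepting]
'b' @ 10: {1,2,3,4,5,6,7,8}  [accepting]
'b' @ 11: {1,2,3,4,5,6,7,8}  [accepting]
after full input: {1,2,3,4,5,6,7,8}  (accept=1 in)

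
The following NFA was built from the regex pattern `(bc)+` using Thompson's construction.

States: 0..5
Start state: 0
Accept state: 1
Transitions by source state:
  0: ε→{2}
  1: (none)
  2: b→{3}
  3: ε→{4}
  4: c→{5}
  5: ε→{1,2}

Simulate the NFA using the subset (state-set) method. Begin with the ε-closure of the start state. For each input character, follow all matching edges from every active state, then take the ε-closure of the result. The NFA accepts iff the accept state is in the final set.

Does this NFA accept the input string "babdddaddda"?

Answer: REJECT

Steps:
start: ε-closure({0}) = {0,2}
'b' @ 1: {3,4}
'a' @ 2: {}  — no active states
rest 'bdddaddda' ignored (set empty)
end set {} — state 1 not in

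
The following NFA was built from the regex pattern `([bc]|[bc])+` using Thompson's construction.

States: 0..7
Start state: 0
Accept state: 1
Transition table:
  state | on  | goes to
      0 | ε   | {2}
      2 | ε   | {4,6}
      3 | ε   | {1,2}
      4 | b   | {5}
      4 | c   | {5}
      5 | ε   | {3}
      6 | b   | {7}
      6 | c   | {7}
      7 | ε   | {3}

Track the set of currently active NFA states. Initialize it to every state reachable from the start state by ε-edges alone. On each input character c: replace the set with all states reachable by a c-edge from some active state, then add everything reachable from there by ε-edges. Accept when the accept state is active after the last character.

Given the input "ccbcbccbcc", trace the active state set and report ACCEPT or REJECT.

start: ε-closure({0}) = {0,2,4,6}
'c' @ 1: {1,2,3,4,5,6,7}  (accept∈set)
'c' @ 2: {1,2,3,4,5,6,7}  (accept∈set)
'b' @ 3: {1,2,3,4,5,6,7}  (accept∈set)
'c' @ 4: {1,2,3,4,5,6,7}  (accept∈set)
'b' @ 5: {1,2,3,4,5,6,7}  (accept∈set)
'c' @ 6: {1,2,3,4,5,6,7}  (accept∈set)
'c' @ 7: {1,2,3,4,5,6,7}  (accept∈set)
'b' @ 8: {1,2,3,4,5,6,7}  (accept∈set)
'c' @ 9: {1,2,3,4,5,6,7}  (accept∈set)
'c' @ 10: {1,2,3,4,5,6,7}  (accept∈set)
after full input: {1,2,3,4,5,6,7}  (accept=1 in)

Answer: ACCEPT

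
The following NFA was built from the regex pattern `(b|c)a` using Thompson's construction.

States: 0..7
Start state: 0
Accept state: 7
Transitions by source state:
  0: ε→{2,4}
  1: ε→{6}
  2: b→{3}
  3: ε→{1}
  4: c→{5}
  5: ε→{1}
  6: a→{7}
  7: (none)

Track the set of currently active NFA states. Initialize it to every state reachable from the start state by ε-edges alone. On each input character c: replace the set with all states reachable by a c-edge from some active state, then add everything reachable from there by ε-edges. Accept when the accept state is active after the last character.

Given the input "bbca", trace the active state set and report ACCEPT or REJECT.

Answer: REJECT

Trace:
S₀ = ε-closure({0}) = {0,2,4}
'b' @ 1: {1,3,6}
'b' @ 2: {}  — state set empty
rest 'ca' ignored (set empty)
after full input: {}  (accept=7 not in)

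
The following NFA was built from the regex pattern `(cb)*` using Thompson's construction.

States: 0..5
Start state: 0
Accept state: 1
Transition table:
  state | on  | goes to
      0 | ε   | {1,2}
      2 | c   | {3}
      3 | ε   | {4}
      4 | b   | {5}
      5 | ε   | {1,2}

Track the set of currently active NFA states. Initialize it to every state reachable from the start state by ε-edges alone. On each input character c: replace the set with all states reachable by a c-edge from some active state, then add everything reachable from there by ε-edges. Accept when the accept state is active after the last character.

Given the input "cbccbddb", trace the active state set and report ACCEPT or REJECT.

S₀ = ε-closure({0}) = {0,1,2}
'c' @ 1: {3,4}
'b' @ 2: {1,2,5}  [accepting]
'c' @ 3: {3,4}
'c' @ 4: {}  — dead — no transitions
rest 'bddb' ignored (set empty)
final: {}; accept 1 not in set

Answer: REJECT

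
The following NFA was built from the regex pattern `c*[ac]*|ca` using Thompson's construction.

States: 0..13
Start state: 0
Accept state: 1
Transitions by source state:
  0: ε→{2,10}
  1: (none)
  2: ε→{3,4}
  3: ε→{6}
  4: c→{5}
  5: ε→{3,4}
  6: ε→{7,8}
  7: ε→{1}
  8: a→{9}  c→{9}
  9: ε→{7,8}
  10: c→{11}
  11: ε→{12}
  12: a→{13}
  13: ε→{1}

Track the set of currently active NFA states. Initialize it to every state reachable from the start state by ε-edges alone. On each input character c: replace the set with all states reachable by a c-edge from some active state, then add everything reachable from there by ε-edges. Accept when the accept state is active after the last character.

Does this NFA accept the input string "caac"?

start: ε-closure({0}) = {0,1,2,3,4,6,7,8,10}
'c' @ 1: {1,3,4,5,6,7,8,9,11,12}  [accepting]
'a' @ 2: {1,7,8,9,13}  [accepting]
'a' @ 3: {1,7,8,9}  [accepting]
'c' @ 4: {1,7,8,9}  [accepting]
final: {1,7,8,9}; accept 1 in set

Answer: ACCEPT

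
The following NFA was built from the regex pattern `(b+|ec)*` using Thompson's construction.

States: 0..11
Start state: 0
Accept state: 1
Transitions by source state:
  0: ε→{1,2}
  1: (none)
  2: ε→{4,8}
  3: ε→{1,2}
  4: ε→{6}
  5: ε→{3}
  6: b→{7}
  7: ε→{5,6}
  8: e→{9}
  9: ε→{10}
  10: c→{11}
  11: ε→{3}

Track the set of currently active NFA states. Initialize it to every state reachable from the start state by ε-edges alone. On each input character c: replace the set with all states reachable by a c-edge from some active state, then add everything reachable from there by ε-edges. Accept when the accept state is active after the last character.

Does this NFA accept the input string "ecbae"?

start: ε-closure({0}) = {0,1,2,4,6,8}
'e' @ 1: {9,10}
'c' @ 2: {1,2,3,4,6,8,11}  [accepting]
'b' @ 3: {1,2,3,4,5,6,7,8}  [accepting]
'a' @ 4: {}  — no active states
rest 'e' ignored (set empty)
final: {}; accept 1 not in set

Answer: REJECT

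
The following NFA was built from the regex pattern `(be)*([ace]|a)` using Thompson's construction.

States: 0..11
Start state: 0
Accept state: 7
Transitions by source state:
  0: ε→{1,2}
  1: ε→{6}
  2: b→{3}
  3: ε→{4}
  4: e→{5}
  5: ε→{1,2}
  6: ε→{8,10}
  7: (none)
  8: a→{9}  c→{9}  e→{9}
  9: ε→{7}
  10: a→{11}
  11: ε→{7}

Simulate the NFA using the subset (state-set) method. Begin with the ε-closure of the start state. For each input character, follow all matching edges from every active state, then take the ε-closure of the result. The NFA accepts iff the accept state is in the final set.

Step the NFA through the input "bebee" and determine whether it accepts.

initial (ε-close {0}): {0,1,2,6,8,10}
'b' @ 1: {3,4}
'e' @ 2: {1,2,5,6,8,10}
'b' @ 3: {3,4}
'e' @ 4: {1,2,5,6,8,10}
'e' @ 5: {7,9}  [accepting]
after full input: {7,9}  (accept=7 in)

Answer: ACCEPT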